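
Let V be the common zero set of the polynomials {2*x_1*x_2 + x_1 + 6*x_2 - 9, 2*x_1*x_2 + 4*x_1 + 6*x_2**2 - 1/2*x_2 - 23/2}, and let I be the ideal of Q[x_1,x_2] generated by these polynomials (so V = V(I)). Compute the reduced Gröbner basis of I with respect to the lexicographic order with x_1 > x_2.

f_1 = 2*x_1*x_2 + x_1 + 6*x_2 - 9, LT = x_1*x_2.
f_2 = 2*x_1*x_2 + 4*x_1 + 6*x_2**2 - 1/2*x_2 - 23/2, LT = x_1*x_2.

S(f_1,f_2): lcm = x_1*x_2. S = -3/2*x_1 - 3*x_2**2 + 13/4*x_2 + 5/4.
  reduce S modulo (f_1, f_2):
  remainder -3/2*x_1 - 3*x_2**2 + 13/4*x_2 + 5/4 ≠ 0; add g_3 = -3/2*x_1 - 3*x_2**2 + 13/4*x_2 + 5/4 to the basis.

S(f_1,g_3): lcm = x_1*x_2. S = 1/2*x_1 - 2*x_2**3 + 13/6*x_2**2 + 23/6*x_2 - 9/2.
  reduce S modulo (f_1, f_2, g_3):
  remainder -2*x_2**3 + 7/6*x_2**2 + 59/12*x_2 - 49/12 ≠ 0; add g_4 = -2*x_2**3 + 7/6*x_2**2 + 59/12*x_2 - 49/12 to the basis.

The other S-polynomials (S(f_2,g_3), S(f_1,g_4), S(f_2,g_4), S(g_3,g_4)) all reduce to 0 modulo the current basis, so we have a Gröbner basis.
Inter-reduce: drop elements whose leading term is divisible by another's, tail-reduce, and make monic.

G = {x_1 + 2*x_2**2 - 13/6*x_2 - 5/6, x_2**3 - 7/12*x_2**2 - 59/24*x_2 + 49/24}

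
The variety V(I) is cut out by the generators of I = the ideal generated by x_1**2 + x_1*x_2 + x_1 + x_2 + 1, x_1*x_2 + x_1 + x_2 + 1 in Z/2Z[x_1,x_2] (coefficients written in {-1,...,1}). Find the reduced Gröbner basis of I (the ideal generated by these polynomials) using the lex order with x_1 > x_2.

This is the nonlinear analogue of row-reducing a linear system.

f_1 = x_1**2 + x_1*x_2 + x_1 + x_2 + 1, LT = x_1**2.
f_2 = x_1*x_2 + x_1 + x_2 + 1, LT = x_1*x_2.

S(f_1,f_2): lcm = x_1**2*x_2. S = x_1**2 + x_1*x_2**2 + x_1 + x_2**2 + x_2.
  leading term x_1**2: subtract (1)·f_1 from x_1**2 + x_1*x_2**2 + x_1 + x_2**2 + x_2 → x_1*x_2**2 + x_1*x_2 + x_2**2 + 1
  leading term x_1*x_2**2: subtract (x_2)·f_2 from x_1*x_2**2 + x_1*x_2 + x_2**2 + 1 → x_2 + 1
  leading term x_2: no divisor's leading term divides it; move x_2 to the remainder.
  leading term 1: no divisor's leading term divides it; move 1 to the remainder.
  remainder x_2 + 1 ≠ 0; add g_3 = x_2 + 1 to the basis.

The other S-polynomials (S(f_1,g_3), S(f_2,g_3)) all reduce to 0 modulo the current basis, so we have a Gröbner basis.
Inter-reduce: drop elements whose leading term is divisible by another's, tail-reduce, and make monic.

G = {x_1**2, x_2 + 1}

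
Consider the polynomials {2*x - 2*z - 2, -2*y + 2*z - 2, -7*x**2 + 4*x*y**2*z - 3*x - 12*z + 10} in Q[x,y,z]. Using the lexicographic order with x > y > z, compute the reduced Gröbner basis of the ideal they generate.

G = {x - z - 1, y - z + 1, z**4 - z**3 - 11/4*z**2 - 25/4*z}

f_1 = 2*x - 2*z - 2, LT = x.
f_2 = -2*y + 2*z - 2, LT = y.
f_3 = -7*x**2 + 4*x*y**2*z - 3*x - 12*z + 10, LT = x**2.

S(f_1,f_3): lcm = x**2. S = 4/7*x*y**2*z - x*z - 10/7*x - 12/7*z + 10/7.
  reduce S modulo (f_1, f_2, f_3):
  remainder 4/7*z**4 - 4/7*z**3 - 11/7*z**2 - 25/7*z ≠ 0; add g_4 = 4/7*z**4 - 4/7*z**3 - 11/7*z**2 - 25/7*z to the basis.

The other S-polynomials (S(f_1,f_2), S(f_2,f_3), S(f_1,g_4), S(f_2,g_4), S(f_3,g_4)) all reduce to 0 modulo the current basis, so we have a Gröbner basis.
Inter-reduce: drop elements whose leading term is divisible by another's, tail-reduce, and make monic.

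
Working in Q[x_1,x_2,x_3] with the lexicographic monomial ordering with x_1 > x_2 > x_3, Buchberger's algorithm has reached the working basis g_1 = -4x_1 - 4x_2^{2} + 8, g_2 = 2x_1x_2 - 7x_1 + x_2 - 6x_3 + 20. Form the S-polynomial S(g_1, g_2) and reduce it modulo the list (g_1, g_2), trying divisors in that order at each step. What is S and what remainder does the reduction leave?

S(g_1, g_2) = \tfrac{7}{2}x_1 + x_2^{3} - \tfrac{5}{2}x_2 + 3x_3 - 10; remainder on division = x_2^{3} - \tfrac{7}{2}x_2^{2} - \tfrac{5}{2}x_2 + 3x_3 - 3.

lcm(LM(g_1), LM(g_2)) = x_1x_2.
S = (lcm/LT(g_1))·g_1 − (lcm/LT(g_2))·g_2 = \tfrac{7}{2}x_1 + x_2^{3} - \tfrac{5}{2}x_2 + 3x_3 - 10.
Reduce S modulo (g_1, g_2) in that order:
  leading term x_1: subtract (-\tfrac{7}{8})·g_1 from \tfrac{7}{2}x_1 + x_2^{3} - \tfrac{5}{2}x_2 + 3x_3 - 10 → x_2^{3} - \tfrac{7}{2}x_2^{2} - \tfrac{5}{2}x_2 + 3x_3 - 3
  leading term x_2^{3}: no divisor's leading term divides it; move x_2^{3} to the remainder.
  leading term x_2^{2}: no divisor's leading term divides it; move -\tfrac{7}{2}x_2^{2} to the remainder.
  leading term x_2: no divisor's leading term divides it; move -\tfrac{5}{2}x_2 to the remainder.
  leading term x_3: no divisor's leading term divides it; move 3x_3 to the remainder.
  leading term 1: no divisor's leading term divides it; move -3 to the remainder.
The remainder x_2^{3} - \tfrac{7}{2}x_2^{2} - \tfrac{5}{2}x_2 + 3x_3 - 3 is nonzero, so it would be added as the next basis element.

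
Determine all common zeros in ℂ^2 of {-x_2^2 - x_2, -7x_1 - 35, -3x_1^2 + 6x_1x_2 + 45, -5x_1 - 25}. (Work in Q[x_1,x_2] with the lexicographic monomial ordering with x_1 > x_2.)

Compute a lex Gröbner basis by Buchberger's algorithm.
f_1 = -x_2^2 - x_2, LT = x_2^2.
f_2 = -7x_1 - 35, LT = x_1.
f_3 = -3x_1^2 + 6x_1x_2 + 45, LT = x_1^2.
f_4 = -5x_1 - 25, LT = x_1.

S(f_1,f_2): leading monomials are coprime, so the S-polynomial reduces to 0 (Buchberger's first criterion).
S(f_1,f_3): leading monomials are coprime, so the S-polynomial reduces to 0 (Buchberger's first criterion).
S(f_1,f_4): leading monomials are coprime, so the S-polynomial reduces to 0 (Buchberger's first criterion).
S(f_2,f_3): lcm = x_1^2. S = 2x_1x_2 + 5x_1 + 15.
  leading term x_1x_2: subtract (-2/7x_2)·f_2 from 2x_1x_2 + 5x_1 + 15 → 5x_1 - 10x_2 + 15
  leading term x_1: subtract (-5/7)·f_2 from 5x_1 - 10x_2 + 15 → -10x_2 - 10
  leading term x_2: no divisor's leading term divides it; move -10x_2 to the remainder.
  leading term 1: no divisor's leading term divides it; move -10 to the remainder.
  remainder -10x_2 - 10 ≠ 0; add h_5 = -10x_2 - 10 to the basis.

S(f_2,f_4): lcm = x_1. S = 0.
  remainder 0.

S(f_3,f_4): lcm = x_1^2. S = -2x_1x_2 - 5x_1 - 15.
  leading term x_1x_2: subtract (2/7x_2)·f_2 from -2x_1x_2 - 5x_1 - 15 → -5x_1 + 10x_2 - 15
  leading term x_1: subtract (5/7)·f_2 from -5x_1 + 10x_2 - 15 → 10x_2 + 10
  leading term x_2: subtract (-1)·h_5 from 10x_2 + 10 → 0
  remainder 0.

S(f_1,h_5): lcm = x_2^2. S = 0.
  remainder 0.

S(f_2,h_5): leading monomials are coprime, so the S-polynomial reduces to 0 (Buchberger's first criterion).
S(f_3,h_5): leading monomials are coprime, so the S-polynomial reduces to 0 (Buchberger's first criterion).
S(f_4,h_5): leading monomials are coprime, so the S-polynomial reduces to 0 (Buchberger's first criterion).
Every S-polynomial of the final basis reduces to 0, so we have a Gröbner basis.
Inter-reduce: drop elements whose leading term is divisible by another's, tail-reduce, and make monic.
Reduced Gröbner basis: {x_1 + 5, x_2 + 1}.

Since the basis is lex-ordered, x_2 + 1 is univariate in x_2. Its roots are {-1}. Back-substituting each root into the other basis elements fixes the other coordinates.
  x_2 = -1: the earlier basis element becomes x_1 + 5 = 0, giving x_1 = -5 — point (-5, -1).
Check: every point annihilates each of the original generators.
Zero-dimensionality of the ideal guarantees finitely many solutions over ℂ.

{(-5, -1)}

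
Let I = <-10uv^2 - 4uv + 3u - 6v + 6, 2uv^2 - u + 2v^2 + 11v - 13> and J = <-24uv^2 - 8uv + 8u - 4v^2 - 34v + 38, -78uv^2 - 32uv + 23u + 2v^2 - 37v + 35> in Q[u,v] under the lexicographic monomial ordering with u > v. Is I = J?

Equality of ideals is decidable: compute both reduced Gröbner bases (unique for the ordering) and check whether they agree.
Buchberger on the first generating set:
f_1 = -10uv^2 - 4uv + 3u - 6v + 6, LT = uv^2.
f_2 = 2uv^2 - u + 2v^2 + 11v - 13, LT = uv^2.

S(f_1,f_2): lcm = uv^2. S = 2/5uv + 1/5u - v^2 - 49/10v + 59/10.
  reduce S modulo (f_1, f_2):
  remainder 2/5uv + 1/5u - v^2 - 49/10v + 59/10 ≠ 0; add g_3 = 2/5uv + 1/5u - v^2 - 49/10v + 59/10 to the basis.

S(f_1,g_3): lcm = uv^2. S = -1/10uv - 3/10u + 5/2v^3 + 49/4v^2 - 283/20v - 3/5.
  reduce S modulo (f_1, f_2, g_3):
  remainder -1/4u + 5/2v^3 + 12v^2 - 123/8v + 7/8 ≠ 0; add g_4 = -1/4u + 5/2v^3 + 12v^2 - 123/8v + 7/8 to the basis.

S(f_1,g_4): lcm = uv^2. S = 2/5uv - 3/10u + 10v^5 + 48v^4 - 123/2v^3 + 7/2v^2 + 3/5v - 3/5.
  reduce S modulo (f_1, f_2, g_3, g_4):
  remainder 10v^5 + 48v^4 - 133/2v^3 - 39/2v^2 + 145/4v - 33/4 ≠ 0; add g_5 = 10v^5 + 48v^4 - 133/2v^3 - 39/2v^2 + 145/4v - 33/4 to the basis.

S(g_3,g_4): lcm = uv. S = 1/2u + 10v^4 + 48v^3 - 64v^2 - 35/4v + 59/4.
  reduce S modulo (f_1, f_2, g_3, g_4, g_5):
  remainder 10v^4 + 53v^3 - 40v^2 - 79/2v + 33/2 ≠ 0; add g_6 = 10v^4 + 53v^3 - 40v^2 - 79/2v + 33/2 to the basis.

The other S-polynomials (S(f_2,g_3), S(f_2,g_4), S(f_1,g_5), S(f_2,g_5), S(g_3,g_5), S(g_4,g_5), S(f_1,g_6), S(f_2,g_6), S(g_3,g_6), S(g_4,g_6), S(g_5,g_6)) all reduce to 0 modulo the current basis, so we have a Gröbner basis.
Inter-reduce: drop elements whose leading term is divisible by another's, tail-reduce, and make monic.
Reduced Gröbner basis: {u - 10v^3 - 48v^2 + 123/2v - 7/2, v^4 + 53/10v^3 - 4v^2 - 79/20v + 33/20}.

Buchberger on the second generating set:
h_1 = -24uv^2 - 8uv + 8u - 4v^2 - 34v + 38, LT = uv^2.
h_2 = -78uv^2 - 32uv + 23u + 2v^2 - 37v + 35, LT = uv^2.

S(h_1,h_2): lcm = uv^2. S = -1/13uv - 1/26u + 5/26v^2 + 49/52v - 59/52.
  reduce S modulo (h_1, h_2):
  remainder -1/13uv - 1/26u + 5/26v^2 + 49/52v - 59/52 ≠ 0; add k_3 = -1/13uv - 1/26u + 5/26v^2 + 49/52v - 59/52 to the basis.

S(h_1,k_3): lcm = uv^2. S = -1/6uv - 1/3u + 5/2v^3 + 149/12v^2 - 40/3v - 19/12.
  reduce S modulo (h_1, h_2, k_3):
  remainder -1/4u + 5/2v^3 + 12v^2 - 123/8v + 7/8 ≠ 0; add k_4 = -1/4u + 5/2v^3 + 12v^2 - 123/8v + 7/8 to the basis.

S(h_1,k_4): lcm = uv^2. S = 1/3uv - 1/3u + 10v^5 + 48v^4 - 123/2v^3 + 11/3v^2 + 17/12v - 19/12.
  reduce S modulo (h_1, h_2, k_3, k_4):
  remainder 10v^5 + 48v^4 - 133/2v^3 - 39/2v^2 + 145/4v - 33/4 ≠ 0; add k_5 = 10v^5 + 48v^4 - 133/2v^3 - 39/2v^2 + 145/4v - 33/4 to the basis.

S(k_3,k_4): lcm = uv. S = 1/2u + 10v^4 + 48v^3 - 64v^2 - 35/4v + 59/4.
  reduce S modulo (h_1, h_2, k_3, k_4, k_5):
  remainder 10v^4 + 53v^3 - 40v^2 - 79/2v + 33/2 ≠ 0; add k_6 = 10v^4 + 53v^3 - 40v^2 - 79/2v + 33/2 to the basis.

The other S-polynomials (S(h_2,k_3), S(h_2,k_4), S(h_1,k_5), S(h_2,k_5), S(k_3,k_5), S(k_4,k_5), S(h_1,k_6), S(h_2,k_6), S(k_3,k_6), S(k_4,k_6), S(k_5,k_6)) all reduce to 0 modulo the current basis, so we have a Gröbner basis.
Inter-reduce: drop elements whose leading term is divisible by another's, tail-reduce, and make monic.
Reduced Gröbner basis: {u - 10v^3 - 48v^2 + 123/2v - 7/2, v^4 + 53/10v^3 - 4v^2 - 79/20v + 33/20}.

Same reduced basis, so the two generating sets span the same ideal.

Yes, the ideals are equal.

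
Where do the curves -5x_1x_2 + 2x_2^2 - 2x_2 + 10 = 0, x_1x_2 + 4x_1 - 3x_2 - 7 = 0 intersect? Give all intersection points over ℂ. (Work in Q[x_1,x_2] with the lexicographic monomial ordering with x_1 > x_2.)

Compute a lex Gröbner basis by Buchberger's algorithm.
f_1 = -5x_1x_2 + 2x_2^2 - 2x_2 + 10, LT = x_1x_2.
f_2 = x_1x_2 + 4x_1 - 3x_2 - 7, LT = x_1x_2.

S(f_1,f_2): lcm = x_1x_2. S = -4x_1 - 2/5x_2^2 + 17/5x_2 + 5.
  reduce S modulo (f_1, f_2):
  remainder -4x_1 - 2/5x_2^2 + 17/5x_2 + 5 ≠ 0; add h_3 = -4x_1 - 2/5x_2^2 + 17/5x_2 + 5 to the basis.

S(f_1,h_3): lcm = x_1x_2. S = -1/10x_2^3 + 9/20x_2^2 + 33/20x_2 - 2.
  reduce S modulo (f_1, f_2, h_3):
  remainder -1/10x_2^3 + 9/20x_2^2 + 33/20x_2 - 2 ≠ 0; add h_4 = -1/10x_2^3 + 9/20x_2^2 + 33/20x_2 - 2 to the basis.

The other S-polynomials (S(f_2,h_3), S(f_1,h_4), S(f_2,h_4), S(h_3,h_4)) all reduce to 0 modulo the current basis, so we have a Gröbner basis.
Inter-reduce: drop elements whose leading term is divisible by another's, tail-reduce, and make monic.
Reduced Gröbner basis: {x_1 + 1/10x_2^2 - 17/20x_2 - 5/4, x_2^3 - 9/2x_2^2 - 33/2x_2 + 20}.

The lex basis is triangular: the last element involves only x_2. Solving x_2^3 - 9/2x_2^2 - 33/2x_2 + 20 = 0 gives x_2 ∈ {1, 7/4 - 3*sqrt(41)/4, 7/4 + 3*sqrt(41)/4}; substituting each value into the earlier elements determines the remaining variables.
  x_2 = 1: the earlier basis element becomes x_1 - 2 = 0, giving x_1 = 2 — point (2, 1).
  x_2 = 7/4 - 3*sqrt(41)/4: the earlier basis element becomes x_1 - 1/8 + 3*sqrt(41)/8 = 0, giving x_1 = 1/8 - 3*sqrt(41)/8 — point (1/8 - 3*sqrt(41)/8, 7/4 - 3*sqrt(41)/4).
  x_2 = 7/4 + 3*sqrt(41)/4: the earlier basis element becomes x_1 - 3*sqrt(41)/8 - 1/8 = 0, giving x_1 = 1/8 + 3*sqrt(41)/8 — point (1/8 + 3*sqrt(41)/8, 7/4 + 3*sqrt(41)/4).

{(2, 1), (1/8 - 3*sqrt(41)/8, 7/4 - 3*sqrt(41)/4), (1/8 + 3*sqrt(41)/8, 7/4 + 3*sqrt(41)/4)}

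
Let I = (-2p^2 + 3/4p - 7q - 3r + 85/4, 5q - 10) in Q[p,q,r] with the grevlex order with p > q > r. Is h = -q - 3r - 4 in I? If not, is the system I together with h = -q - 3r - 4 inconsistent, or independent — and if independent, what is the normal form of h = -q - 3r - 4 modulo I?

-q - 3r - 4 is independent of I; its normal form modulo I is -3r - 6.

First compute the reduced Gröbner basis of I by Buchberger's algorithm.
f_1 = -2p^2 + 3/4p - 7q - 3r + 85/4, LT = p^2.
f_2 = 5q - 10, LT = q.

The S-polynomials (S(f_1,f_2)) all reduce to 0 modulo the current basis, so we have a Gröbner basis.
Inter-reduce: drop elements whose leading term is divisible by another's, tail-reduce, and make monic.
Reduced Gröbner basis: {p^2 - 3/8p + 3/2r - 29/8, q - 2}.
Label its elements g_1 = p^2 - 3/8p + 3/2r - 29/8, g_2 = q - 2.

Reduce h = -q - 3r - 4 modulo G:
  leading term q: subtract (-1)·g_2 from -q - 3r - 4 → -3r - 6
  leading term r: no divisor's leading term divides it; move -3r to the remainder.
  leading term 1: no divisor's leading term divides it; move -6 to the remainder.
  normal form = -3r - 6.
The normal form is nonzero, so h ∉ I. Since h minus its normal form lies in I, I + (h) = I + (n) where n = -3r - 6; decide whether this ideal is the whole ring.
Run Buchberger on G together with n (pairs among the g_i already reduce to 0 since G is a Gröbner basis):
g_1 = p^2 - 3/8p + 3/2r - 29/8, LT = p^2.
g_2 = q - 2, LT = q.
n = -3r - 6, LT = r.

The S-polynomials (S(g_1,g_2), S(g_1,n), S(g_2,n)) all reduce to 0 modulo the current basis, so we have a Gröbner basis.
Inter-reduce: drop elements whose leading term is divisible by another's, tail-reduce, and make monic.
Reduced Gröbner basis: {p^2 - 3/8p - 53/8, q - 2, r + 2}.
The reduced Gröbner basis of I + (h) is {p^2 - 3/8p - 53/8, q - 2, r + 2} ≠ {1}, a proper ideal, so the enlarged system stays consistent: h is independent of I, with normal form -3r - 6.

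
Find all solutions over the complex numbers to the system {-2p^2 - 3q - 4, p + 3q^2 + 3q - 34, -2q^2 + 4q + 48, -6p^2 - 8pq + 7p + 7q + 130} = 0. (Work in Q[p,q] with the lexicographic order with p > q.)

{(-2, -4)}

Compute a lex Gröbner basis by Buchberger's algorithm.
f_1 = -2p^2 - 3q - 4, LT = p^2.
f_2 = p + 3q^2 + 3q - 34, LT = p.
f_3 = -2q^2 + 4q + 48, LT = q^2.
f_4 = -6p^2 - 8pq + 7p + 7q + 130, LT = p^2.

S(f_1,f_2): lcm = p^2. S = -3pq^2 - 3pq + 34p + 3/2q + 2.
  leading term pq^2: subtract (-3q^2)·f_2 from -3pq^2 - 3pq + 34p + 3/2q + 2 → -3pq + 34p + 9q^4 + 9q^3 - 102q^2 + 3/2q + 2
  leading term pq: subtract (-3q)·f_2 from -3pq + 34p + 9q^4 + 9q^3 - 102q^2 + 3/2q + 2 → 34p + 9q^4 + 18q^3 - 93q^2 - 201/2q + 2
  leading term p: subtract (34)·f_2 from 34p + 9q^4 + 18q^3 - 93q^2 - 201/2q + 2 → 9q^4 + 18q^3 - 195q^2 - 405/2q + 1158
  leading term q^4: subtract (-9/2q^2)·f_3 from 9q^4 + 18q^3 - 195q^2 - 405/2q + 1158 → 36q^3 + 21q^2 - 405/2q + 1158
  leading term q^3: subtract (-18q)·f_3 from 36q^3 + 21q^2 - 405/2q + 1158 → 93q^2 + 1323/2q + 1158
  leading term q^2: subtract (-93/2)·f_3 from 93q^2 + 1323/2q + 1158 → 1695/2q + 3390
  leading term q: no divisor's leading term divides it; move 1695/2q to the remainder.
  leading term 1: no divisor's leading term divides it; move 3390 to the remainder.
  remainder 1695/2q + 3390 ≠ 0; add h_5 = 1695/2q + 3390 to the basis.

The other S-polynomials (S(f_1,f_3), S(f_1,f_4), S(f_2,f_3), S(f_2,f_4), S(f_3,f_4), S(f_1,h_5), S(f_2,h_5), S(f_3,h_5), S(f_4,h_5)) all reduce to 0 modulo the current basis, so we have a Gröbner basis.
Inter-reduce: drop elements whose leading term is divisible by another's, tail-reduce, and make monic.
Reduced Gröbner basis: {p + 2, q + 4}.

Elimination: the polynomial q + 4 lies in the elimination ideal for q, so q ∈ {-4}. For each such q, the remaining basis elements (now univariate) give the rest of the solution.
  q = -4: the earlier basis element becomes p + 2 = 0, giving p = -2 — point (-2, -4).
A lex Gröbner basis triangularizes the system, enabling back-substitution.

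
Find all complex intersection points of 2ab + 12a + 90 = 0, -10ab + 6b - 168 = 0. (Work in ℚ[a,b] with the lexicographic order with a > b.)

{(9/10, -56), (-5, 3)}

Compute a lex Gröbner basis by Buchberger's algorithm.
f_1 = 2ab + 12a + 90, LT = ab.
f_2 = -10ab + 6b - 168, LT = ab.

S(f_1,f_2): lcm = ab. S = 6a + ⅗b + 141/5.
  reduce S modulo (f_1, f_2):
  remainder 6a + ⅗b + 141/5 ≠ 0; add h_3 = 6a + ⅗b + 141/5 to the basis.

S(f_1,h_3): lcm = ab. S = 6a - 1/10b² - 47/10b + 45.
  reduce S modulo (f_1, f_2, h_3):
  remainder -1/10b² - 53/10b + 84/5 ≠ 0; add h_4 = -1/10b² - 53/10b + 84/5 to the basis.

The other S-polynomials (S(f_2,h_3), S(f_1,h_4), S(f_2,h_4), S(h_3,h_4)) all reduce to 0 modulo the current basis, so we have a Gröbner basis.
Inter-reduce: drop elements whose leading term is divisible by another's, tail-reduce, and make monic.
Reduced Gröbner basis: {a + 1/10b + 47/10, b² + 53b - 168}.

The lex basis is triangular: the last element involves only b. Solving b² + 53b - 168 = 0 gives b ∈ {-56, 3}; substituting each value into the earlier elements determines the remaining variables.
  b = -56: the earlier basis element becomes a - 9/10 = 0, giving a = 9/10 — point (9/10, -56).
  b = 3: the earlier basis element becomes a + 5 = 0, giving a = -5 — point (-5, 3).
Zero-dimensionality of the ideal guarantees finitely many solutions over ℂ.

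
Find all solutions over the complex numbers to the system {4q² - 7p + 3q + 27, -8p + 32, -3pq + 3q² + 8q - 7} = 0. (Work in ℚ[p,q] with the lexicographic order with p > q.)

{(4, -1)}

Compute a lex Gröbner basis by Buchberger's algorithm.
f_1 = -7p + 4q² + 3q + 27, LT = p.
f_2 = -8p + 32, LT = p.
f_3 = -3pq + 3q² + 8q - 7, LT = pq.

S(f_1,f_2): lcm = p. S = -4/7q² - 3/7q + 1/7.
  reduce S modulo (f_1, f_2, f_3):
  remainder -4/7q² - 3/7q + 1/7 ≠ 0; add h_4 = -4/7q² - 3/7q + 1/7 to the basis.

S(f_1,f_3): lcm = pq. S = -4/7q³ + 4/7q² - 25/21q - 7/3.
  reduce S modulo (f_1, f_2, f_3, h_4):
  remainder -25/12q - 25/12 ≠ 0; add h_5 = -25/12q - 25/12 to the basis.

The other S-polynomials (S(f_2,f_3), S(f_1,h_4), S(f_2,h_4), S(f_3,h_4), S(f_1,h_5), S(f_2,h_5), S(f_3,h_5), S(h_4,h_5)) all reduce to 0 modulo the current basis, so we have a Gröbner basis.
Inter-reduce: drop elements whose leading term is divisible by another's, tail-reduce, and make monic.
Reduced Gröbner basis: {p - 4, q + 1}.

Since the basis is lex-ordered, q + 1 is univariate in q. Its roots are {-1}. Back-substituting each root into the other basis elements fixes the other coordinates.
  q = -1: the earlier basis element becomes p - 4 = 0, giving p = 4 — point (4, -1).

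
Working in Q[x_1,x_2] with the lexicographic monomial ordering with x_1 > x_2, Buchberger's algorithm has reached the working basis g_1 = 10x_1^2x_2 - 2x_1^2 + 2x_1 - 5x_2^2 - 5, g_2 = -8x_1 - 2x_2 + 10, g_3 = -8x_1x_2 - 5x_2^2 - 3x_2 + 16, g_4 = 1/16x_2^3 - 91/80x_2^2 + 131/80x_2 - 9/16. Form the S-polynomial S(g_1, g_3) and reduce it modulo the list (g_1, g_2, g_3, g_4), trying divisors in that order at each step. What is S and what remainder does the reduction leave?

lcm(LM(g_1), LM(g_3)) = x_1^2x_2.
S = (lcm/LT(g_1))·g_1 − (lcm/LT(g_3))·g_3 = -1/5x_1^2 - 5/8x_1x_2^2 - 3/8x_1x_2 + 11/5x_1 - 1/2x_2^2 - 1/2.
Reduce S modulo (g_1, g_2, g_3, g_4) in that order:
  leading term x_1^2: subtract (1/40x_1)·g_2 from -1/5x_1^2 - 5/8x_1x_2^2 - 3/8x_1x_2 + 11/5x_1 - 1/2x_2^2 - 1/2 → -5/8x_1x_2^2 - 13/40x_1x_2 + 39/20x_1 - 1/2x_2^2 - 1/2
  leading term x_1x_2^2: subtract (5/64x_2^2)·g_2 from -5/8x_1x_2^2 - 13/40x_1x_2 + 39/20x_1 - 1/2x_2^2 - 1/2 → -13/40x_1x_2 + 39/20x_1 + 5/32x_2^3 - 41/32x_2^2 - 1/2
  leading term x_1x_2: subtract (13/320x_2)·g_2 from -13/40x_1x_2 + 39/20x_1 + 5/32x_2^3 - 41/32x_2^2 - 1/2 → 39/20x_1 + 5/32x_2^3 - 6/5x_2^2 - 13/32x_2 - 1/2
  leading term x_1: subtract (-39/160)·g_2 from 39/20x_1 + 5/32x_2^3 - 6/5x_2^2 - 13/32x_2 - 1/2 → 5/32x_2^3 - 6/5x_2^2 - 143/160x_2 + 31/16
  leading term x_2^3: subtract (5/2)·g_4 from 5/32x_2^3 - 6/5x_2^2 - 143/160x_2 + 31/16 → 263/160x_2^2 - 399/80x_2 + 107/32
  leading term x_2^2: no divisor's leading term divides it; move 263/160x_2^2 to the remainder.
  leading term x_2: no divisor's leading term divides it; move -399/80x_2 to the remainder.
  leading term 1: no divisor's leading term divides it; move 107/32 to the remainder.
The remainder 263/160x_2^2 - 399/80x_2 + 107/32 is nonzero, so it would be added as the next basis element.

S(g_1, g_3) = -1/5x_1^2 - 5/8x_1x_2^2 - 3/8x_1x_2 + 11/5x_1 - 1/2x_2^2 - 1/2; remainder on division = 263/160x_2^2 - 399/80x_2 + 107/32.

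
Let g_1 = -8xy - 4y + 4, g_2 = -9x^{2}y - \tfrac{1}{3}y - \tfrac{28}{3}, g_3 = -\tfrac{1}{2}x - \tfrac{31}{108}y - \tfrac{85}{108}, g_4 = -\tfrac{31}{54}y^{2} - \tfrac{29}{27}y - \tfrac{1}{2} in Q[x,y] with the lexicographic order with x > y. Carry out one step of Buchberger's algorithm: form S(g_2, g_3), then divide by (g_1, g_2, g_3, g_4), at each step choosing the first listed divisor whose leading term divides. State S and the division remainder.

lcm(LM(g_2), LM(g_3)) = x^{2}y.
S = (lcm/LT(g_2))·g_2 − (lcm/LT(g_3))·g_3 = -\tfrac{31}{54}xy^{2} - \tfrac{85}{54}xy + \tfrac{1}{27}y + \tfrac{28}{27}.
Reduce S modulo (g_1, g_2, g_3, g_4) in that order:
  leading term xy^{2}: subtract (\tfrac{31}{432}y)·g_1 from -\tfrac{31}{54}xy^{2} - \tfrac{85}{54}xy + \tfrac{1}{27}y + \tfrac{28}{27} → -\tfrac{85}{54}xy + \tfrac{31}{108}y^{2} - \tfrac{1}{4}y + \tfrac{28}{27}
  leading term xy: subtract (\tfrac{85}{432})·g_1 from -\tfrac{85}{54}xy + \tfrac{31}{108}y^{2} - \tfrac{1}{4}y + \tfrac{28}{27} → \tfrac{31}{108}y^{2} + \tfrac{29}{54}y + \tfrac{1}{4}
  leading term y^{2}: subtract (-\tfrac{1}{2})·g_4 from \tfrac{31}{108}y^{2} + \tfrac{29}{54}y + \tfrac{1}{4} → 0
The remainder is 0, so this S-polynomial contributes no new basis element.

S(g_2, g_3) = -\tfrac{31}{54}xy^{2} - \tfrac{85}{54}xy + \tfrac{1}{27}y + \tfrac{28}{27}; remainder on division = 0.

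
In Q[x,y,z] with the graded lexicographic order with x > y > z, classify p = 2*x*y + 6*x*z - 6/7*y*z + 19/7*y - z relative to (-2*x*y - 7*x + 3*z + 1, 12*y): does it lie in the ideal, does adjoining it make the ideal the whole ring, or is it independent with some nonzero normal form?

First compute the reduced Gröbner basis of I by Buchberger's algorithm.
f_1 = -2*x*y - 7*x + 3*z + 1, LT = x*y.
f_2 = 12*y, LT = y.

S(f_1,f_2): lcm = x*y. S = 7/2*x - 3/2*z - 1/2.
  reduce S modulo (f_1, f_2):
  remainder 7/2*x - 3/2*z - 1/2 ≠ 0; add h_3 = 7/2*x - 3/2*z - 1/2 to the basis.

The other S-polynomials (S(f_1,h_3), S(f_2,h_3)) all reduce to 0 modulo the current basis, so we have a Gröbner basis.
Inter-reduce: drop elements whose leading term is divisible by another's, tail-reduce, and make monic.
Reduced Gröbner basis: {x - 3/7*z - 1/7, y}.
Label its elements g_1 = x - 3/7*z - 1/7, g_2 = y.

Reduce p = 2*x*y + 6*x*z - 6/7*y*z + 19/7*y - z modulo G:
  leading term x*y: subtract (2*y)·g_1 from 2*x*y + 6*x*z - 6/7*y*z + 19/7*y - z → 6*x*z + 3*y - z
  leading term x*z: subtract (6*z)·g_1 from 6*x*z + 3*y - z → 18/7*z**2 + 3*y - 1/7*z
  leading term z**2: no divisor's leading term divides it; move 18/7*z**2 to the remainder.
  leading term y: subtract (3)·g_2 from 3*y - 1/7*z → -1/7*z
  leading term z: no divisor's leading term divides it; move -1/7*z to the remainder.
  normal form = 18/7*z**2 - 1/7*z.
The normal form is nonzero, so p ∉ I. Since p minus its normal form lies in I, I + (p) = I + (r) where r = 18/7*z**2 - 1/7*z; decide whether this ideal is the whole ring.
Run Buchberger on G together with r (pairs among the g_i already reduce to 0 since G is a Gröbner basis):
g_1 = x - 3/7*z - 1/7, LT = x.
g_2 = y, LT = y.
r = 18/7*z**2 - 1/7*z, LT = z**2.

The S-polynomials (S(g_1,g_2), S(g_1,r), S(g_2,r)) all reduce to 0 modulo the current basis, so we have a Gröbner basis.
Inter-reduce: drop elements whose leading term is divisible by another's, tail-reduce, and make monic.
Reduced Gröbner basis: {z**2 - 1/18*z, x - 3/7*z - 1/7, y}.
The reduced Gröbner basis of I + (p) is {z**2 - 1/18*z, x - 3/7*z - 1/7, y} ≠ {1}, a proper ideal, so the enlarged system stays consistent: p is independent of I, with normal form 18/7*z**2 - 1/7*z.

2*x*y + 6*x*z - 6/7*y*z + 19/7*y - z is independent of I; its normal form modulo I is 18/7*z**2 - 1/7*z.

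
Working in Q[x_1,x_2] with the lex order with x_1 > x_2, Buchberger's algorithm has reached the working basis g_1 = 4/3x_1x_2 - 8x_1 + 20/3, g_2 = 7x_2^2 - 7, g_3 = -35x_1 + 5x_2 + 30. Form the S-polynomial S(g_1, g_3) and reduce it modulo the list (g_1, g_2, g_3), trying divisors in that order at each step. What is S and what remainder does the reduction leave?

S(g_1, g_3) = -6x_1 + 1/7x_2^2 + 6/7x_2 + 5; remainder on division = 0.

lcm(LM(g_1), LM(g_3)) = x_1x_2.
S = (lcm/LT(g_1))·g_1 − (lcm/LT(g_3))·g_3 = -6x_1 + 1/7x_2^2 + 6/7x_2 + 5.
Reduce S modulo (g_1, g_2, g_3) in that order:
  leading term x_1: subtract (6/35)·g_3 from -6x_1 + 1/7x_2^2 + 6/7x_2 + 5 → 1/7x_2^2 - 1/7
  leading term x_2^2: subtract (1/49)·g_2 from 1/7x_2^2 - 1/7 → 0
The remainder is 0, so this S-polynomial contributes no new basis element.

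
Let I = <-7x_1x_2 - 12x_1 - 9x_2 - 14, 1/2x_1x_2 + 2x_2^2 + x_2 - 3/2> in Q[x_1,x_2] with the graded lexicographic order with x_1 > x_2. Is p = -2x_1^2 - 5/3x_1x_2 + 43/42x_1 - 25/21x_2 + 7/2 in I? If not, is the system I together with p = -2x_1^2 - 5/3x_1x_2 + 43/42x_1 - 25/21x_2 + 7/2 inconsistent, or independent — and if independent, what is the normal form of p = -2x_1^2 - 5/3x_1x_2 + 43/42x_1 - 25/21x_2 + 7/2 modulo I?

First compute the reduced Gröbner basis of I by Buchberger's algorithm.
f_1 = -7x_1x_2 - 12x_1 - 9x_2 - 14, LT = x_1x_2.
f_2 = 1/2x_1x_2 + 2x_2^2 + x_2 - 3/2, LT = x_1x_2.

S(f_1,f_2): lcm = x_1x_2. S = -4x_2^2 + 12/7x_1 - 5/7x_2 + 5.
  leading term x_2^2: no divisor's leading term divides it; move -4x_2^2 to the remainder.
  leading term x_1: no divisor's leading term divides it; move 12/7x_1 to the remainder.
  leading term x_2: no divisor's leading term divides it; move -5/7x_2 to the remainder.
  leading term 1: no divisor's leading term divides it; move 5 to the remainder.
  remainder -4x_2^2 + 12/7x_1 - 5/7x_2 + 5 ≠ 0; add h_3 = -4x_2^2 + 12/7x_1 - 5/7x_2 + 5 to the basis.

S(f_1,h_3): lcm = x_1x_2^2. S = 3/7x_1^2 + 43/28x_1x_2 + 9/7x_2^2 + 5/4x_1 + 2x_2.
  leading term x_1^2: no divisor's leading term divides it; move 3/7x_1^2 to the remainder.
  leading term x_1x_2: subtract (-43/196)·f_1 from 43/28x_1x_2 + 9/7x_2^2 + 5/4x_1 + 2x_2 → 9/7x_2^2 - 271/196x_1 + 5/196x_2 - 43/14
  leading term x_2^2: subtract (-9/28)·h_3 from 9/7x_2^2 - 271/196x_1 + 5/196x_2 - 43/14 → -163/196x_1 - 10/49x_2 - 41/28
  leading term x_1: no divisor's leading term divides it; move -163/196x_1 to the remainder.
  leading term x_2: no divisor's leading term divides it; move -10/49x_2 to the remainder.
  leading term 1: no divisor's leading term divides it; move -41/28 to the remainder.
  remainder 3/7x_1^2 - 163/196x_1 - 10/49x_2 - 41/28 ≠ 0; add h_4 = 3/7x_1^2 - 163/196x_1 - 10/49x_2 - 41/28 to the basis.

The other S-polynomials (S(f_2,h_3), S(f_1,h_4), S(f_2,h_4), S(h_3,h_4)) all reduce to 0 modulo the current basis, so we have a Gröbner basis.
Inter-reduce: drop elements whose leading term is divisible by another's, tail-reduce, and make monic.
Reduced Gröbner basis: {x_1^2 - 163/84x_1 - 10/21x_2 - 41/12, x_1x_2 + 12/7x_1 + 9/7x_2 + 2, x_2^2 - 3/7x_1 + 5/28x_2 - 5/4}.
Label its elements g_1 = x_1^2 - 163/84x_1 - 10/21x_2 - 41/12, g_2 = x_1x_2 + 12/7x_1 + 9/7x_2 + 2, g_3 = x_2^2 - 3/7x_1 + 5/28x_2 - 5/4.

Reduce p = -2x_1^2 - 5/3x_1x_2 + 43/42x_1 - 25/21x_2 + 7/2 modulo G:
  leading term x_1^2: subtract (-2)·g_1 from -2x_1^2 - 5/3x_1x_2 + 43/42x_1 - 25/21x_2 + 7/2 → -5/3x_1x_2 - 20/7x_1 - 15/7x_2 - 10/3
  leading term x_1x_2: subtract (-5/3)·g_2 from -5/3x_1x_2 - 20/7x_1 - 15/7x_2 - 10/3 → 0
  normal form = 0.
Since the normal form is 0, p ∈ I.

-2x_1^2 - 5/3x_1x_2 + 43/42x_1 - 25/21x_2 + 7/2 lies in I (it reduces to 0).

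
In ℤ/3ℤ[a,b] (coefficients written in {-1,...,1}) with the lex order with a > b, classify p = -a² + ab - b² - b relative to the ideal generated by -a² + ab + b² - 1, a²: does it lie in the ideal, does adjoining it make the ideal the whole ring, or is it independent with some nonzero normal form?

-a² + ab - b² - b is independent of I; its normal form modulo I is b² - b + 1.

First compute the reduced Gröbner basis of I by Buchberger's algorithm.
f_1 = -a² + ab + b² - 1, LT = a².
f_2 = a², LT = a².

S(f_1,f_2): lcm = a². S = -ab - b² + 1.
  leading term ab: no divisor's leading term divides it; move -ab to the remainder.
  leading term b²: no divisor's leading term divides it; move -b² to the remainder.
  leading term 1: no divisor's leading term divides it; move 1 to the remainder.
  remainder -ab - b² + 1 ≠ 0; add h_3 = -ab - b² + 1 to the basis.

S(f_1,h_3): lcm = a²b. S = ab² + a - b³ + b.
  leading term ab²: subtract (-b)·h_3 from ab² + a - b³ + b → a + b³ - b
  leading term a: no divisor's leading term divides it; move a to the remainder.
  leading term b³: no divisor's leading term divides it; move b³ to the remainder.
  leading term b: no divisor's leading term divides it; move -b to the remainder.
  remainder a + b³ - b ≠ 0; add h_4 = a + b³ - b to the basis.

S(f_1,h_4): lcm = a². S = -ab³ - b² + 1.
  leading term ab³: subtract (b²)·h_3 from -ab³ - b² + 1 → b⁴ + b² + 1
  leading term b⁴: no divisor's leading term divides it; move b⁴ to the remainder.
  leading term b²: no divisor's leading term divides it; move b² to the remainder.
  leading term 1: no divisor's leading term divides it; move 1 to the remainder.
  remainder b⁴ + b² + 1 ≠ 0; add h_5 = b⁴ + b² + 1 to the basis.

The other S-polynomials (S(f_2,h_3), S(f_2,h_4), S(h_3,h_4), S(f_1,h_5), S(f_2,h_5), S(h_3,h_5), S(h_4,h_5)) all reduce to 0 modulo the current basis, so we have a Gröbner basis.
Inter-reduce: drop elements whose leading term is divisible by another's, tail-reduce, and make monic.
Reduced Gröbner basis: {a + b³ - b, b⁴ + b² + 1}.
Label its elements g_1 = a + b³ - b, g_2 = b⁴ + b² + 1.

Reduce p = -a² + ab - b² - b modulo G:
  leading term a²: subtract (-a)·g_1 from -a² + ab - b² - b → ab³ - b² - b
  leading term ab³: subtract (b³)·g_1 from ab³ - b² - b → -b⁶ + b⁴ - b² - b
  leading term b⁶: subtract (-b²)·g_2 from -b⁶ + b⁴ - b² - b → -b⁴ - b
  leading term b⁴: subtract (-1)·g_2 from -b⁴ - b → b² - b + 1
  leading term b²: no divisor's leading term divides it; move b² to the remainder.
  leading term b: no divisor's leading term divides it; move -b to the remainder.
  leading term 1: no divisor's leading term divides it; move 1 to the remainder.
  normal form = b² - b + 1.
The normal form is nonzero, so p ∉ I. Since p minus its normal form lies in I, I + (p) = I + (r) where r = b² - b + 1; decide whether this ideal is the whole ring.
Run Buchberger on G together with r (pairs among the g_i already reduce to 0 since G is a Gröbner basis):
g_1 = a + b³ - b, LT = a.
g_2 = b⁴ + b² + 1, LT = b⁴.
r = b² - b + 1, LT = b².

The S-polynomials (S(g_1,g_2), S(g_1,r), S(g_2,r)) all reduce to 0 modulo the current basis, so we have a Gröbner basis.
Inter-reduce: drop elements whose leading term is divisible by another's, tail-reduce, and make monic.
Reduced Gröbner basis: {a - b - 1, b² - b + 1}.
The reduced Gröbner basis of I + (p) is {a - b - 1, b² - b + 1} ≠ {1}, a proper ideal, so the enlarged system stays consistent: p is independent of I, with normal form b² - b + 1.

Ideal membership is decidable via reduction modulo a Gröbner basis.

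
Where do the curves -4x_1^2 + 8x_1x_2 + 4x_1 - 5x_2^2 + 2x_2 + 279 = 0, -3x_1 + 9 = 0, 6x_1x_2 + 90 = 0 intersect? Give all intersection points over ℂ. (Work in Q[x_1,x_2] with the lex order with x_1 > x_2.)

Compute a lex Gröbner basis by Buchberger's algorithm.
f_1 = -4x_1^2 + 8x_1x_2 + 4x_1 - 5x_2^2 + 2x_2 + 279, LT = x_1^2.
f_2 = -3x_1 + 9, LT = x_1.
f_3 = 6x_1x_2 + 90, LT = x_1x_2.

S(f_1,f_2): lcm = x_1^2. S = -2x_1x_2 + 2x_1 + 5/4x_2^2 - 1/2x_2 - 279/4.
  leading term x_1x_2: subtract (2/3x_2)·f_2 from -2x_1x_2 + 2x_1 + 5/4x_2^2 - 1/2x_2 - 279/4 → 2x_1 + 5/4x_2^2 - 13/2x_2 - 279/4
  leading term x_1: subtract (-2/3)·f_2 from 2x_1 + 5/4x_2^2 - 13/2x_2 - 279/4 → 5/4x_2^2 - 13/2x_2 - 255/4
  leading term x_2^2: no divisor's leading term divides it; move 5/4x_2^2 to the remainder.
  leading term x_2: no divisor's leading term divides it; move -13/2x_2 to the remainder.
  leading term 1: no divisor's leading term divides it; move -255/4 to the remainder.
  remainder 5/4x_2^2 - 13/2x_2 - 255/4 ≠ 0; add h_4 = 5/4x_2^2 - 13/2x_2 - 255/4 to the basis.

S(f_1,f_3): lcm = x_1^2x_2. S = -2x_1x_2^2 - x_1x_2 - 15x_1 + 5/4x_2^3 - 1/2x_2^2 - 279/4x_2.
  leading term x_1x_2^2: subtract (2/3x_2^2)·f_2 from -2x_1x_2^2 - x_1x_2 - 15x_1 + 5/4x_2^3 - 1/2x_2^2 - 279/4x_2 → -x_1x_2 - 15x_1 + 5/4x_2^3 - 13/2x_2^2 - 279/4x_2
  leading term x_1x_2: subtract (1/3x_2)·f_2 from -x_1x_2 - 15x_1 + 5/4x_2^3 - 13/2x_2^2 - 279/4x_2 → -15x_1 + 5/4x_2^3 - 13/2x_2^2 - 291/4x_2
  leading term x_1: subtract (5)·f_2 from -15x_1 + 5/4x_2^3 - 13/2x_2^2 - 291/4x_2 → 5/4x_2^3 - 13/2x_2^2 - 291/4x_2 - 45
  leading term x_2^3: subtract (x_2)·h_4 from 5/4x_2^3 - 13/2x_2^2 - 291/4x_2 - 45 → -9x_2 - 45
  leading term x_2: no divisor's leading term divides it; move -9x_2 to the remainder.
  leading term 1: no divisor's leading term divides it; move -45 to the remainder.
  remainder -9x_2 - 45 ≠ 0; add h_5 = -9x_2 - 45 to the basis.

The other S-polynomials (S(f_2,f_3), S(f_1,h_4), S(f_2,h_4), S(f_3,h_4), S(f_1,h_5), S(f_2,h_5), S(f_3,h_5), S(h_4,h_5)) all reduce to 0 modulo the current basis, so we have a Gröbner basis.
Inter-reduce: drop elements whose leading term is divisible by another's, tail-reduce, and make monic.
Reduced Gröbner basis: {x_1 - 3, x_2 + 5}.

Elimination: the polynomial x_2 + 5 lies in the elimination ideal for x_2, so x_2 ∈ {-5}. For each such x_2, the remaining basis elements (now univariate) give the rest of the solution.
  x_2 = -5: the earlier basis element becomes x_1 - 3 = 0, giving x_1 = 3 — point (3, -5).
Substituting each solution back into the original system confirms all equations vanish.

{(3, -5)}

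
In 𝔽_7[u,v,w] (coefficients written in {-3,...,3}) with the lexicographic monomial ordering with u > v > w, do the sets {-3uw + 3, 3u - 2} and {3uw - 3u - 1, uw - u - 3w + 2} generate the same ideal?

Since reduced Gröbner bases are canonical representatives of ideals under a given ordering, it suffices to compute and compare them.
Buchberger on the first generating set:
f_1 = -3uw + 3, LT = uw.
f_2 = 3u - 2, LT = u.

S(f_1,f_2): lcm = uw. S = 3w - 1.
  reduce S modulo (f_1, f_2):
  remainder 3w - 1 ≠ 0; add g_3 = 3w - 1 to the basis.

The other S-polynomials (S(f_1,g_3), S(f_2,g_3)) all reduce to 0 modulo the current basis, so we have a Gröbner basis.
Inter-reduce: drop elements whose leading term is divisible by another's, tail-reduce, and make monic.
Reduced Gröbner basis: {u - 3, w + 2}.

Buchberger on the second generating set:
h_1 = 3uw - 3u - 1, LT = uw.
h_2 = uw - u - 3w + 2, LT = uw.

S(h_1,h_2): lcm = uw. S = 3w.
  reduce S modulo (h_1, h_2):
  remainder 3w ≠ 0; add k_3 = 3w to the basis.

S(h_1,k_3): lcm = uw. S = -u + 2.
  reduce S modulo (h_1, h_2, k_3):
  remainder -u + 2 ≠ 0; add k_4 = -u + 2 to the basis.

The other S-polynomials (S(h_2,k_3), S(h_1,k_4), S(h_2,k_4), S(k_3,k_4)) all reduce to 0 modulo the current basis, so we have a Gröbner basis.
Inter-reduce: drop elements whose leading term is divisible by another's, tail-reduce, and make monic.
Reduced Gröbner basis: {u - 2, w}.

The bases are distinct; the ideals are different.
The same test decides containment: I ⊆ J iff every generator of I reduces to 0 modulo a Gröbner basis of J.

No, the ideals differ.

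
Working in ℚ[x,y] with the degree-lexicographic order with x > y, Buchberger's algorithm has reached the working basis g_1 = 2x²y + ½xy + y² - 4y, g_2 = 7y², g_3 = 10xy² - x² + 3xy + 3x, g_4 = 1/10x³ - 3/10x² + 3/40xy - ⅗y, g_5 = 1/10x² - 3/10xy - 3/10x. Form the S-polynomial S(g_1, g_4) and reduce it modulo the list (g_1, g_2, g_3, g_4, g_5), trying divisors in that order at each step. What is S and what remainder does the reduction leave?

S(g_1, g_4) = 13/4x²y - ¼xy² - 2xy + 6y²; remainder on division = -45/16xy + 13/2y.

lcm(LM(g_1), LM(g_4)) = x³y.
S = (lcm/LT(g_1))·g_1 − (lcm/LT(g_4))·g_4 = 13/4x²y - ¼xy² - 2xy + 6y².
Reduce S modulo (g_1, g_2, g_3, g_4, g_5) in that order:
  leading term x²y: subtract (13/8)·g_1 from 13/4x²y - ¼xy² - 2xy + 6y² → -¼xy² - 45/16xy + 35/8y² + 13/2y
  leading term xy²: subtract (-1/28x)·g_2 from -¼xy² - 45/16xy + 35/8y² + 13/2y → -45/16xy + 35/8y² + 13/2y
  leading term xy: no divisor's leading term divides it; move -45/16xy to the remainder.
  leading term y²: subtract (⅝)·g_2 from 35/8y² + 13/2y → 13/2y
  leading term y: no divisor's leading term divides it; move 13/2y to the remainder.
The remainder -45/16xy + 13/2y is nonzero, so it would be added as the next basis element.
An S-polynomial is built so that the two leading terms cancel; whether anything survives reduction is exactly the Gröbner-basis criterion.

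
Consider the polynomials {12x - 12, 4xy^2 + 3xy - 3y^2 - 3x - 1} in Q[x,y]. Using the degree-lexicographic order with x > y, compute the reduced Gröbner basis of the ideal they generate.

G = {y^2 + 3y - 4, x - 1}

This is the nonlinear analogue of row-reducing a linear system.

f_1 = 12x - 12, LT = x.
f_2 = 4xy^2 + 3xy - 3y^2 - 3x - 1, LT = xy^2.

S(f_1,f_2): lcm = xy^2. S = -3/4xy - 1/4y^2 + 3/4x + 1/4.
  leading term xy: subtract (-1/16y)·f_1 from -3/4xy - 1/4y^2 + 3/4x + 1/4 → -1/4y^2 + 3/4x - 3/4y + 1/4
  leading term y^2: no divisor's leading term divides it; move -1/4y^2 to the remainder.
  leading term x: subtract (1/16)·f_1 from 3/4x - 3/4y + 1/4 → -3/4y + 1
  leading term y: no divisor's leading term divides it; move -3/4y to the remainder.
  leading term 1: no divisor's leading term divides it; move 1 to the remainder.
  remainder -1/4y^2 - 3/4y + 1 ≠ 0; add g_3 = -1/4y^2 - 3/4y + 1 to the basis.

The other S-polynomials (S(f_1,g_3), S(f_2,g_3)) all reduce to 0 modulo the current basis, so we have a Gröbner basis.
Inter-reduce: drop elements whose leading term is divisible by another's, tail-reduce, and make monic.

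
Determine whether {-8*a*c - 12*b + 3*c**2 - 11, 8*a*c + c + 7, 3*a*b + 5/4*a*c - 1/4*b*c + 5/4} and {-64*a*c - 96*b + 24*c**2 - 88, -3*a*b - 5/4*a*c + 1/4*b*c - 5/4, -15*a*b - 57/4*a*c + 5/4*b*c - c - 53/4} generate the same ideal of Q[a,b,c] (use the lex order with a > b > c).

Equality of ideals is decidable: compute both reduced Gröbner bases (unique for the ordering) and check whether they agree.
Buchberger on the first generating set:
f_1 = -8*a*c - 12*b + 3*c**2 - 11, LT = a*c.
f_2 = 8*a*c + c + 7, LT = a*c.
f_3 = 3*a*b + 5/4*a*c - 1/4*b*c + 5/4, LT = a*b.

S(f_1,f_2): lcm = a*c. S = 3/2*b - 3/8*c**2 - 1/8*c + 1/2.
  reduce S modulo (f_1, f_2, f_3):
  remainder 3/2*b - 3/8*c**2 - 1/8*c + 1/2 ≠ 0; add g_4 = 3/2*b - 3/8*c**2 - 1/8*c + 1/2 to the basis.

S(f_1,f_3): lcm = a*b*c. S = -5/12*a*c**2 + 3/2*b**2 - 7/24*b*c**2 + 11/8*b - 5/12*c.
  reduce S modulo (f_1, f_2, f_3, g_4):
  remainder 1/48*c**4 + 11/288*c**3 + 73/288*c**2 - 1/48*c - 7/24 ≠ 0; add g_5 = 1/48*c**4 + 11/288*c**3 + 73/288*c**2 - 1/48*c - 7/24 to the basis.

S(f_3,g_4): lcm = a*b. S = 1/4*a*c**2 + 1/2*a*c - 1/3*a - 1/12*b*c + 5/12.
  reduce S modulo (f_1, f_2, f_3, g_4, g_5):
  remainder -1/3*a - 1/48*c**3 - 11/288*c**2 - 73/288*c - 1/48 ≠ 0; add g_6 = -1/3*a - 1/48*c**3 - 11/288*c**2 - 73/288*c - 1/48 to the basis.

The other S-polynomials (S(f_2,f_3), S(f_1,g_4), S(f_2,g_4), S(f_1,g_5), S(f_2,g_5), S(f_3,g_5), S(g_4,g_5), S(f_1,g_6), S(f_2,g_6), S(f_3,g_6), S(g_4,g_6), S(g_5,g_6)) all reduce to 0 modulo the current basis, so we have a Gröbner basis.
Inter-reduce: drop elements whose leading term is divisible by another's, tail-reduce, and make monic.
Reduced Gröbner basis: {a + 1/16*c**3 + 11/96*c**2 + 73/96*c + 1/16, b - 1/4*c**2 - 1/12*c + 1/3, c**4 + 11/6*c**3 + 73/6*c**2 - c - 14}.

Buchberger on the second generating set:
h_1 = -64*a*c - 96*b + 24*c**2 - 88, LT = a*c.
h_2 = -3*a*b - 5/4*a*c + 1/4*b*c - 5/4, LT = a*b.
h_3 = -15*a*b - 57/4*a*c + 5/4*b*c - c - 53/4, LT = a*b.

S(h_1,h_2): lcm = a*b*c. S = -5/12*a*c**2 + 3/2*b**2 - 7/24*b*c**2 + 11/8*b - 5/12*c.
  reduce S modulo (h_1, h_2, h_3):
  remainder 3/2*b**2 - 7/24*b*c**2 + 5/8*b*c + 11/8*b - 5/32*c**3 + 5/32*c ≠ 0; add k_4 = 3/2*b**2 - 7/24*b*c**2 + 5/8*b*c + 11/8*b - 5/32*c**3 + 5/32*c to the basis.

S(h_1,h_3): lcm = a*b*c. S = -19/20*a*c**2 + 3/2*b**2 - 7/24*b*c**2 + 11/8*b - 1/15*c**2 - 53/60*c.
  reduce S modulo (h_1, h_2, h_3, k_4):
  remainder 4/5*b*c - 1/5*c**3 - 1/15*c**2 + 4/15*c ≠ 0; add k_5 = 4/5*b*c - 1/5*c**3 - 1/15*c**2 + 4/15*c to the basis.

S(h_2,h_3): lcm = a*b. S = -8/15*a*c - 1/15*c - 7/15.
  reduce S modulo (h_1, h_2, h_3, k_4, k_5):
  remainder 4/5*b - 1/5*c**2 - 1/15*c + 4/15 ≠ 0; add k_6 = 4/5*b - 1/5*c**2 - 1/15*c + 4/15 to the basis.

S(h_3,k_4): lcm = a*b**2. S = 7/36*a*b*c**2 + 8/15*a*b*c - 11/12*a*b + 5/48*a*c**3 - 5/48*a*c - 1/12*b**2*c + 1/15*b*c + 53/60*b.
  reduce S modulo (h_1, h_2, h_3, k_4, k_5, k_6):
  remainder 1/90*c**4 + 11/540*c**3 + 73/540*c**2 - 1/90*c - 7/45 ≠ 0; add k_7 = 1/90*c**4 + 11/540*c**3 + 73/540*c**2 - 1/90*c - 7/45 to the basis.

S(h_2,k_6): lcm = a*b. S = 1/4*a*c**2 + 1/2*a*c - 1/3*a - 1/12*b*c + 5/12.
  reduce S modulo (h_1, h_2, h_3, k_4, k_5, k_6, k_7):
  remainder -1/3*a - 1/48*c**3 - 11/288*c**2 - 73/288*c - 1/48 ≠ 0; add k_8 = -1/3*a - 1/48*c**3 - 11/288*c**2 - 73/288*c - 1/48 to the basis.

The other S-polynomials (S(h_1,k_4), S(h_2,k_4), S(h_1,k_5), S(h_2,k_5), S(h_3,k_5), S(k_4,k_5), S(h_1,k_6), S(h_3,k_6), S(k_4,k_6), S(k_5,k_6), S(h_1,k_7), S(h_2,k_7), S(h_3,k_7), S(k_4,k_7), S(k_5,k_7), S(k_6,k_7), S(h_1,k_8), S(h_2,k_8), S(h_3,k_8), S(k_4,k_8), S(k_5,k_8), S(k_6,k_8), S(k_7,k_8)) all reduce to 0 modulo the current basis, so we have a Gröbner basis.
Inter-reduce: drop elements whose leading term is divisible by another's, tail-reduce, and make monic.
Reduced Gröbner basis: {a + 1/16*c**3 + 11/96*c**2 + 73/96*c + 1/16, b - 1/4*c**2 - 1/12*c + 1/3, c**4 + 11/6*c**3 + 73/6*c**2 - c - 14}.

The two bases agree; hence the ideals are identical.

Yes, the ideals are equal.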